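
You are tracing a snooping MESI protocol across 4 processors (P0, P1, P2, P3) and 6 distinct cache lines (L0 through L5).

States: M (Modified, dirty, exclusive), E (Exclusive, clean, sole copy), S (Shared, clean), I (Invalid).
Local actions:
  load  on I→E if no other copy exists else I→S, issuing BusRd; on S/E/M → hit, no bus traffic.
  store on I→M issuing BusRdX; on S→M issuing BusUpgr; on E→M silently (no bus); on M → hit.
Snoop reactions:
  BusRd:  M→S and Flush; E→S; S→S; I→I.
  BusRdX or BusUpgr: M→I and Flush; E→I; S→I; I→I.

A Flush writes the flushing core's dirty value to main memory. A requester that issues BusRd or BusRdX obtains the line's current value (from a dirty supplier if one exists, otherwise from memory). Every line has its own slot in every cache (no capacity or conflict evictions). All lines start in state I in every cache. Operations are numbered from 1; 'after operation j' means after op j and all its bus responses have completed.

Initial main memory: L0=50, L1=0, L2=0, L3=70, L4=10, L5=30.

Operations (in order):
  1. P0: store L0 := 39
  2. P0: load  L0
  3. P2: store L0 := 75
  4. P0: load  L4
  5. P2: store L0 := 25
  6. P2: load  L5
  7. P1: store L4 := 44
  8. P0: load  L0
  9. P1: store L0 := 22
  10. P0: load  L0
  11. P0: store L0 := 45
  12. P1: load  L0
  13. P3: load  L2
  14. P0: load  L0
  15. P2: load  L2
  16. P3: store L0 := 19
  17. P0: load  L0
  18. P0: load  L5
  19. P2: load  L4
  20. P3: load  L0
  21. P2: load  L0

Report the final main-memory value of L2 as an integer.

memory[L2] = 0

  op1 P0: store L0 := 39 → M/I/I/I on L0; bus BusRdX; mem=50
  op2 P0: load  L0 → M/I/I/I on L0; bus (none); mem=50
  op3 P2: store L0 := 75 → I/I/M/I on L0; bus BusRdX Flush; mem=39
  op4 P0: load  L4 → E/I/I/I on L4; bus BusRd; mem=10
  op5 P2: store L0 := 25 → I/I/M/I on L0; bus (none); mem=39
  op6 P2: load  L5 → I/I/E/I on L5; bus BusRd; mem=30
  op7 P1: store L4 := 44 → I/M/I/I on L4; bus BusRdX; mem=10
  op8 P0: load  L0 → S/I/S/I on L0; bus BusRd Flush; mem=25
  op9 P1: store L0 := 22 → I/M/I/I on L0; bus BusRdX; mem=25
  op10 P0: load  L0 → S/S/I/I on L0; bus BusRd Flush; mem=22
  op11 P0: store L0 := 45 → M/I/I/I on L0; bus BusUpgr; mem=22
  op12 P1: load  L0 → S/S/I/I on L0; bus BusRd Flush; mem=45
  op13 P3: load  L2 → I/I/I/E on L2; bus BusRd; mem=0
  op14 P0: load  L0 → S/S/I/I on L0; bus (none); mem=45
  op15 P2: load  L2 → I/I/S/S on L2; bus BusRd; mem=0
  op16 P3: store L0 := 19 → I/I/I/M on L0; bus BusRdX; mem=45
  op17 P0: load  L0 → S/I/I/S on L0; bus BusRd Flush; mem=19
  op18 P0: load  L5 → S/I/S/I on L5; bus BusRd; mem=30
  op19 P2: load  L4 → I/S/S/I on L4; bus BusRd Flush; mem=44
  op20 P3: load  L0 → S/I/I/S on L0; bus (none); mem=19
  op21 P2: load  L0 → S/I/S/S on L0; bus BusRd; mem=19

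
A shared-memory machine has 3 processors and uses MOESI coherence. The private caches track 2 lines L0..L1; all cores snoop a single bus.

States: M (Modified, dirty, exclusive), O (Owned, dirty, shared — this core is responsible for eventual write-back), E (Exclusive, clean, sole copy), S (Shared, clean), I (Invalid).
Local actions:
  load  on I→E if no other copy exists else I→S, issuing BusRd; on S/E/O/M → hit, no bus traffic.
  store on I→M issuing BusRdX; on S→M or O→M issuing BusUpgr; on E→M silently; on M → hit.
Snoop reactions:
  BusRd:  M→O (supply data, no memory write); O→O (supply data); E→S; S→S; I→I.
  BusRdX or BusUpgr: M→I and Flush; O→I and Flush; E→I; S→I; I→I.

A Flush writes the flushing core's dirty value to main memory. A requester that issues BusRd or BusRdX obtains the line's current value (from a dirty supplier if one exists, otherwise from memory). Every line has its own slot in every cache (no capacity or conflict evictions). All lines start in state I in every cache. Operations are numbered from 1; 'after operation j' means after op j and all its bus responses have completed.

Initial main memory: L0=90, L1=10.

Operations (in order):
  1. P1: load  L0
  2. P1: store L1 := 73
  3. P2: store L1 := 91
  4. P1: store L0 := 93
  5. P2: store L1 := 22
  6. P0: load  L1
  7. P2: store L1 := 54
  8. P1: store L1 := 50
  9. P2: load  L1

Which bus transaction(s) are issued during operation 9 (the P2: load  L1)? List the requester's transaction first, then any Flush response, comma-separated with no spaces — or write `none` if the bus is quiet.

bus = BusRd

[1] P1: load  L0 | P0:I, P1:E(90), P2:I | bus: BusRd
[2] P1: store L1 := 73 | P0:I, P1:M(73), P2:I | bus: BusRdX
[3] P2: store L1 := 91 | P0:I, P1:I, P2:M(91) | bus: BusRdX,Flush
[4] P1: store L0 := 93 | P0:I, P1:M(93), P2:I | bus: none
[5] P2: store L1 := 22 | P0:I, P1:I, P2:M(22) | bus: none
[6] P0: load  L1 | P0:S(22), P1:I, P2:O(22) | bus: BusRd
[7] P2: store L1 := 54 | P0:I, P1:I, P2:M(54) | bus: BusUpgr
[8] P1: store L1 := 50 | P0:I, P1:M(50), P2:I | bus: BusRdX,Flush
[9] P2: load  L1 | P0:I, P1:O(50), P2:S(50) | bus: BusRd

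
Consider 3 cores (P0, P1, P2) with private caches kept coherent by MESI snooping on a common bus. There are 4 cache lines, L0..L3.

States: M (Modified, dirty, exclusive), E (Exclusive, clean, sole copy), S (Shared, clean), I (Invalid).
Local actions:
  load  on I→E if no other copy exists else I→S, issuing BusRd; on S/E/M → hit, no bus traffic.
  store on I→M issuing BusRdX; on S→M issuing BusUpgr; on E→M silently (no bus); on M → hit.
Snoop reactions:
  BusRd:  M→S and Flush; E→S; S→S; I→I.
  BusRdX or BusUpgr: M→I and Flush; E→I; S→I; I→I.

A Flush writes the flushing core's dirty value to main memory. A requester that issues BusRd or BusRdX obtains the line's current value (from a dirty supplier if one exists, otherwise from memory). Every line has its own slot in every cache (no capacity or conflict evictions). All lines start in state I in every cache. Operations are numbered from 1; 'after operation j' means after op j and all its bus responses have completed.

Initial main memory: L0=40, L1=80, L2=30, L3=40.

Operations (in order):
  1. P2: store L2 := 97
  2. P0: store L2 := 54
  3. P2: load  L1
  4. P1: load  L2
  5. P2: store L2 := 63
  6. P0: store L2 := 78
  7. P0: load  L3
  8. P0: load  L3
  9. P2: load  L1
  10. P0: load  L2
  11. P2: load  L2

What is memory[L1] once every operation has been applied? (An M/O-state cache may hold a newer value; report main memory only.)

memory[L1] = 80

[1] P2: store L2 := 97 | P0:I, P1:I, P2:M(97) | bus: BusRdX
[2] P0: store L2 := 54 | P0:M(54), P1:I, P2:I | bus: BusRdX,Flush
[3] P2: load  L1 | P0:I, P1:I, P2:E(80) | bus: BusRd
[4] P1: load  L2 | P0:S(54), P1:S(54), P2:I | bus: BusRd,Flush
[5] P2: store L2 := 63 | P0:I, P1:I, P2:M(63) | bus: BusRdX
[6] P0: store L2 := 78 | P0:M(78), P1:I, P2:I | bus: BusRdX,Flush
[7] P0: load  L3 | P0:E(40), P1:I, P2:I | bus: BusRd
[8] P0: load  L3 | P0:E(40), P1:I, P2:I | bus: none
[9] P2: load  L1 | P0:I, P1:I, P2:E(80) | bus: none
[10] P0: load  L2 | P0:M(78), P1:I, P2:I | bus: none
[11] P2: load  L2 | P0:S(78), P1:I, P2:S(78) | bus: BusRd,Flush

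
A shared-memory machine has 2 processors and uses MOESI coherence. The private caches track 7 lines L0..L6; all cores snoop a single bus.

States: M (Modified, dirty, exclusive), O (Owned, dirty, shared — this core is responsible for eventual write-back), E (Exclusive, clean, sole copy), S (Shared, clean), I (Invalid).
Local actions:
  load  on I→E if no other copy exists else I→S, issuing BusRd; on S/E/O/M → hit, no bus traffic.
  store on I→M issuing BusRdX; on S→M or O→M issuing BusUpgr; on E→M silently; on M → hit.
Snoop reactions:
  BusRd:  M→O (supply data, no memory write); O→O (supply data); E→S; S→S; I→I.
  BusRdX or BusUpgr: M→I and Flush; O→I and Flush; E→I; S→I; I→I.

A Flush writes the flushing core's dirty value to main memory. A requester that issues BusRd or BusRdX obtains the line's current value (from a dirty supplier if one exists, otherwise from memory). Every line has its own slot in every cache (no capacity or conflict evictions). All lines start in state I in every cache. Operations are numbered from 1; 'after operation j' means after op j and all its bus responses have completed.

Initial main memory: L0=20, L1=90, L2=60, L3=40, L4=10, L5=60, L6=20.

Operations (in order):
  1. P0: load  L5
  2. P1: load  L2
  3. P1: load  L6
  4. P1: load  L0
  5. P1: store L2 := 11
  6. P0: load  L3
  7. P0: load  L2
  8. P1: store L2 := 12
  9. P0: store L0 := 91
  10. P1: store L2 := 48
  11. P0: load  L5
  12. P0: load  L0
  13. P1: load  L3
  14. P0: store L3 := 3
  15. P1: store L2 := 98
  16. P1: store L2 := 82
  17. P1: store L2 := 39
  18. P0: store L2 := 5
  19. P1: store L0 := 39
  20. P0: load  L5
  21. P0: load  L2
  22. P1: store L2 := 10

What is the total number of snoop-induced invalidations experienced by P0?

  op1 P0: load  L5 → E/I on L5; bus BusRd; mem=60
  op2 P1: load  L2 → I/E on L2; bus BusRd; mem=60
  op3 P1: load  L6 → I/E on L6; bus BusRd; mem=20
  op4 P1: load  L0 → I/E on L0; bus BusRd; mem=20
  op5 P1: store L2 := 11 → I/M on L2; bus (none); mem=60
  op6 P0: load  L3 → E/I on L3; bus BusRd; mem=40
  op7 P0: load  L2 → S/O on L2; bus BusRd; mem=60
  op8 P1: store L2 := 12 → I/M on L2; bus BusUpgr; mem=60
  op9 P0: store L0 := 91 → M/I on L0; bus BusRdX; mem=20
  op10 P1: store L2 := 48 → I/M on L2; bus (none); mem=60
  op11 P0: load  L5 → E/I on L5; bus (none); mem=60
  op12 P0: load  L0 → M/I on L0; bus (none); mem=20
  op13 P1: load  L3 → S/S on L3; bus BusRd; mem=40
  op14 P0: store L3 := 3 → M/I on L3; bus BusUpgr; mem=40
  op15 P1: store L2 := 98 → I/M on L2; bus (none); mem=60
  op16 P1: store L2 := 82 → I/M on L2; bus (none); mem=60
  op17 P1: store L2 := 39 → I/M on L2; bus (none); mem=60
  op18 P0: store L2 := 5 → M/I on L2; bus BusRdX Flush; mem=39
  op19 P1: store L0 := 39 → I/M on L0; bus BusRdX Flush; mem=91
  op20 P0: load  L5 → E/I on L5; bus (none); mem=60
  op21 P0: load  L2 → M/I on L2; bus (none); mem=39
  op22 P1: store L2 := 10 → I/M on L2; bus BusRdX Flush; mem=5

invalidations = 3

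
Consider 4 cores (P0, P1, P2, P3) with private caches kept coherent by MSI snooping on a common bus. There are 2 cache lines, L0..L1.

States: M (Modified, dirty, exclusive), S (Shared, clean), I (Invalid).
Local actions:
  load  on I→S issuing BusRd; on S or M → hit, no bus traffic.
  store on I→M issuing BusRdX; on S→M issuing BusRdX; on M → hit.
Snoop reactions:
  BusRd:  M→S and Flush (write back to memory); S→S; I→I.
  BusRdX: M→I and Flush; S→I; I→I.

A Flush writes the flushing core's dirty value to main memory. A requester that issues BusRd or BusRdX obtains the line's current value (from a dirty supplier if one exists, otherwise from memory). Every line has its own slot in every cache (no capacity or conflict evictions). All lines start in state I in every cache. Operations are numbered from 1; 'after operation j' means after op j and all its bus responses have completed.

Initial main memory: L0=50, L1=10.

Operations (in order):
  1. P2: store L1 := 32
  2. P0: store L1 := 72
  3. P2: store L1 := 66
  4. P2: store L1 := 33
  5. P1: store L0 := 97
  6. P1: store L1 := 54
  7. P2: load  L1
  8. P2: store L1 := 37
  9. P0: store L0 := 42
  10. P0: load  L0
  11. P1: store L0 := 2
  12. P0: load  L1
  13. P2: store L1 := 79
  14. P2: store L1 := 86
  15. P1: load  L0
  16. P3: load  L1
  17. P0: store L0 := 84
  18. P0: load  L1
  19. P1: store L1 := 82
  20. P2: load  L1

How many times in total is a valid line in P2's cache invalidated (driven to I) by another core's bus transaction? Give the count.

invalidations = 3

1. P2: store L1 := 32  bus=[BusRdX]  L1: P0=I P1=I P2=M P3=I  mem[L1]=10
2. P0: store L1 := 72  bus=[BusRdX,Flush]  L1: P0=M P1=I P2=I P3=I  mem[L1]=32
3. P2: store L1 := 66  bus=[BusRdX,Flush]  L1: P0=I P1=I P2=M P3=I  mem[L1]=72
4. P2: store L1 := 33  bus=[-]  L1: P0=I P1=I P2=M P3=I  mem[L1]=72
5. P1: store L0 := 97  bus=[BusRdX]  L0: P0=I P1=M P2=I P3=I  mem[L0]=50
6. P1: store L1 := 54  bus=[BusRdX,Flush]  L1: P0=I P1=M P2=I P3=I  mem[L1]=33
7. P2: load  L1  bus=[BusRd,Flush]  L1: P0=I P1=S P2=S P3=I  mem[L1]=54
8. P2: store L1 := 37  bus=[BusRdX]  L1: P0=I P1=I P2=M P3=I  mem[L1]=54
9. P0: store L0 := 42  bus=[BusRdX,Flush]  L0: P0=M P1=I P2=I P3=I  mem[L0]=97
10. P0: load  L0  bus=[-]  L0: P0=M P1=I P2=I P3=I  mem[L0]=97
11. P1: store L0 := 2  bus=[BusRdX,Flush]  L0: P0=I P1=M P2=I P3=I  mem[L0]=42
12. P0: load  L1  bus=[BusRd,Flush]  L1: P0=S P1=I P2=S P3=I  mem[L1]=37
13. P2: store L1 := 79  bus=[BusRdX]  L1: P0=I P1=I P2=M P3=I  mem[L1]=37
14. P2: store L1 := 86  bus=[-]  L1: P0=I P1=I P2=M P3=I  mem[L1]=37
15. P1: load  L0  bus=[-]  L0: P0=I P1=M P2=I P3=I  mem[L0]=42
16. P3: load  L1  bus=[BusRd,Flush]  L1: P0=I P1=I P2=S P3=S  mem[L1]=86
17. P0: store L0 := 84  bus=[BusRdX,Flush]  L0: P0=M P1=I P2=I P3=I  mem[L0]=2
18. P0: load  L1  bus=[BusRd]  L1: P0=S P1=I P2=S P3=S  mem[L1]=86
19. P1: store L1 := 82  bus=[BusRdX]  L1: P0=I P1=M P2=I P3=I  mem[L1]=86
20. P2: load  L1  bus=[BusRd,Flush]  L1: P0=I P1=S P2=S P3=I  mem[L1]=82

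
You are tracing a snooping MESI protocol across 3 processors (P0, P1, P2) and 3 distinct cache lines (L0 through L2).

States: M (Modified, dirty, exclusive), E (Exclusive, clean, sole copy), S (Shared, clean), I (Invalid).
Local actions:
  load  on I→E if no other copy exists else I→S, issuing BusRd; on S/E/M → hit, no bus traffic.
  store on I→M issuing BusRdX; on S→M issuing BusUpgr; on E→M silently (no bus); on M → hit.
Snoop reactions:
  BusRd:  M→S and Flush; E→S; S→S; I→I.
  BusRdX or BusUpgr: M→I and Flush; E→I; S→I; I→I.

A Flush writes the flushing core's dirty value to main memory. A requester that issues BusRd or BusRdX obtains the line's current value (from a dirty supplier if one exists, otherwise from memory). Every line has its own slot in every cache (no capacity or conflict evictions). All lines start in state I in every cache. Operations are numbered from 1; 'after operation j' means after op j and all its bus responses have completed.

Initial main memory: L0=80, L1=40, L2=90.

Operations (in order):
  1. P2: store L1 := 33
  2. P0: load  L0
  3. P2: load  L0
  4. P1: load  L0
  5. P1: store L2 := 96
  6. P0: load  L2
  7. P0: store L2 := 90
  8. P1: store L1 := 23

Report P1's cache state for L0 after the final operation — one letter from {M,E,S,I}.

state = S

step 1: P2: store L1 := 33  ⟶  IIM  (L1)  txn=BusRdX  M[L1]=40
step 2: P0: load  L0  ⟶  EII  (L0)  txn=BusRd  M[L0]=80
step 3: P2: load  L0  ⟶  SIS  (L0)  txn=BusRd  M[L0]=80
step 4: P1: load  L0  ⟶  SSS  (L0)  txn=BusRd  M[L0]=80
step 5: P1: store L2 := 96  ⟶  IMI  (L2)  txn=BusRdX  M[L2]=90
step 6: P0: load  L2  ⟶  SSI  (L2)  txn=BusRd+Flush  M[L2]=96
step 7: P0: store L2 := 90  ⟶  MII  (L2)  txn=BusUpgr  M[L2]=96
step 8: P1: store L1 := 23  ⟶  IMI  (L1)  txn=BusRdX+Flush  M[L1]=33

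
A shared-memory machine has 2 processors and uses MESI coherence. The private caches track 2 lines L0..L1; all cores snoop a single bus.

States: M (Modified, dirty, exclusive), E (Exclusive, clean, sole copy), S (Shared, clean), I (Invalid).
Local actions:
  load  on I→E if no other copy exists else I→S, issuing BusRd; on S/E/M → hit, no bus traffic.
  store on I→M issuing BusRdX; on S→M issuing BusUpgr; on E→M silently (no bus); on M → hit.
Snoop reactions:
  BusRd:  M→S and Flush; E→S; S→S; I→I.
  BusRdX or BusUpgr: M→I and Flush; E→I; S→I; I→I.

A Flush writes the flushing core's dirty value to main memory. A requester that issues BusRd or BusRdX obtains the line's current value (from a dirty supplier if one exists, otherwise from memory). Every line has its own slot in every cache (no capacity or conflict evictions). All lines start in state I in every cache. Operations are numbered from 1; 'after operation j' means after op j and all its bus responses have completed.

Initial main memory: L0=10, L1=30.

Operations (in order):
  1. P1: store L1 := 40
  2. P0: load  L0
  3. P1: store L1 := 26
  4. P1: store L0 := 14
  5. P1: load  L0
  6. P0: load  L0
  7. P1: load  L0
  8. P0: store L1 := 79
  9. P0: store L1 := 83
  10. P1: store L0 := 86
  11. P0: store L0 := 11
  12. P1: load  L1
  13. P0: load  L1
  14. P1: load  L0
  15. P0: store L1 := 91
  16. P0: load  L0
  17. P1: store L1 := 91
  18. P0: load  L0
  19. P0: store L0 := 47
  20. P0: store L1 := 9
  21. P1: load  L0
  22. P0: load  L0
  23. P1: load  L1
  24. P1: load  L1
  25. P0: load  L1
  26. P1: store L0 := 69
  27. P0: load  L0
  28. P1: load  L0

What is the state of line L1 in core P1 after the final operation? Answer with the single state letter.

state = S

1. P1: store L1 := 40  bus=[BusRdX]  L1: P0=I P1=M  mem[L1]=30
2. P0: load  L0  bus=[BusRd]  L0: P0=E P1=I  mem[L0]=10
3. P1: store L1 := 26  bus=[-]  L1: P0=I P1=M  mem[L1]=30
4. P1: store L0 := 14  bus=[BusRdX]  L0: P0=I P1=M  mem[L0]=10
5. P1: load  L0  bus=[-]  L0: P0=I P1=M  mem[L0]=10
6. P0: load  L0  bus=[BusRd,Flush]  L0: P0=S P1=S  mem[L0]=14
7. P1: load  L0  bus=[-]  L0: P0=S P1=S  mem[L0]=14
8. P0: store L1 := 79  bus=[BusRdX,Flush]  L1: P0=M P1=I  mem[L1]=26
9. P0: store L1 := 83  bus=[-]  L1: P0=M P1=I  mem[L1]=26
10. P1: store L0 := 86  bus=[BusUpgr]  L0: P0=I P1=M  mem[L0]=14
11. P0: store L0 := 11  bus=[BusRdX,Flush]  L0: P0=M P1=I  mem[L0]=86
12. P1: load  L1  bus=[BusRd,Flush]  L1: P0=S P1=S  mem[L1]=83
13. P0: load  L1  bus=[-]  L1: P0=S P1=S  mem[L1]=83
14. P1: load  L0  bus=[BusRd,Flush]  L0: P0=S P1=S  mem[L0]=11
15. P0: store L1 := 91  bus=[BusUpgr]  L1: P0=M P1=I  mem[L1]=83
16. P0: load  L0  bus=[-]  L0: P0=S P1=S  mem[L0]=11
17. P1: store L1 := 91  bus=[BusRdX,Flush]  L1: P0=I P1=M  mem[L1]=91
18. P0: load  L0  bus=[-]  L0: P0=S P1=S  mem[L0]=11
19. P0: store L0 := 47  bus=[BusUpgr]  L0: P0=M P1=I  mem[L0]=11
20. P0: store L1 := 9  bus=[BusRdX,Flush]  L1: P0=M P1=I  mem[L1]=91
21. P1: load  L0  bus=[BusRd,Flush]  L0: P0=S P1=S  mem[L0]=47
22. P0: load  L0  bus=[-]  L0: P0=S P1=S  mem[L0]=47
23. P1: load  L1  bus=[BusRd,Flush]  L1: P0=S P1=S  mem[L1]=9
24. P1: load  L1  bus=[-]  L1: P0=S P1=S  mem[L1]=9
25. P0: load  L1  bus=[-]  L1: P0=S P1=S  mem[L1]=9
26. P1: store L0 := 69  bus=[BusUpgr]  L0: P0=I P1=M  mem[L0]=47
27. P0: load  L0  bus=[BusRd,Flush]  L0: P0=S P1=S  mem[L0]=69
28. P1: load  L0  bus=[-]  L0: P0=S P1=S  mem[L0]=69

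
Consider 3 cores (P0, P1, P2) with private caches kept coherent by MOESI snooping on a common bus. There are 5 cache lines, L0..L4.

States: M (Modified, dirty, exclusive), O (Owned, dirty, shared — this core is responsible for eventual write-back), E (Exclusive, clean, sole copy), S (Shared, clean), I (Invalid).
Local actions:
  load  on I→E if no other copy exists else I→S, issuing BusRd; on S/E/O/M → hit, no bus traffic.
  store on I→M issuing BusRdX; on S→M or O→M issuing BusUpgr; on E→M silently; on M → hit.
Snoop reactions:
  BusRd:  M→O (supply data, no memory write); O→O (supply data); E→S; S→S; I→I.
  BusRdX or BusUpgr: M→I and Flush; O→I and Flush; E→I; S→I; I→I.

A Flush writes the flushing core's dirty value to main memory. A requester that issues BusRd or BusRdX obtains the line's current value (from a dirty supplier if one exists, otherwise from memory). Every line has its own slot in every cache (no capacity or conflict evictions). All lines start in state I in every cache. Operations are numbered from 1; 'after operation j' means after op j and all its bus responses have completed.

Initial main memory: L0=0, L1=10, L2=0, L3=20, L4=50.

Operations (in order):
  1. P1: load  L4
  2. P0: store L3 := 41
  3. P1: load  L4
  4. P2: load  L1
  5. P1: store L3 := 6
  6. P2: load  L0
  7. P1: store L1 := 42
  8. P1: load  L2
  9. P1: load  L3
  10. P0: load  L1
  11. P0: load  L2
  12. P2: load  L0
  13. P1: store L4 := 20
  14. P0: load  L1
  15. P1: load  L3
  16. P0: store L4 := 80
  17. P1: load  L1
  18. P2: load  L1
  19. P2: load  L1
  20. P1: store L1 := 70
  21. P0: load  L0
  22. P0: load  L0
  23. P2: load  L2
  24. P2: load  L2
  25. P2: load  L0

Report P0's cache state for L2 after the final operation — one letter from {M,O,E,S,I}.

  op1 P1: load  L4 → I/E/I on L4; bus BusRd; mem=50
  op2 P0: store L3 := 41 → M/I/I on L3; bus BusRdX; mem=20
  op3 P1: load  L4 → I/E/I on L4; bus (none); mem=50
  op4 P2: load  L1 → I/I/E on L1; bus BusRd; mem=10
  op5 P1: store L3 := 6 → I/M/I on L3; bus BusRdX Flush; mem=41
  op6 P2: load  L0 → I/I/E on L0; bus BusRd; mem=0
  op7 P1: store L1 := 42 → I/M/I on L1; bus BusRdX; mem=10
  op8 P1: load  L2 → I/E/I on L2; bus BusRd; mem=0
  op9 P1: load  L3 → I/M/I on L3; bus (none); mem=41
  op10 P0: load  L1 → S/O/I on L1; bus BusRd; mem=10
  op11 P0: load  L2 → S/S/I on L2; bus BusRd; mem=0
  op12 P2: load  L0 → I/I/E on L0; bus (none); mem=0
  op13 P1: store L4 := 20 → I/M/I on L4; bus (none); mem=50
  op14 P0: load  L1 → S/O/I on L1; bus (none); mem=10
  op15 P1: load  L3 → I/M/I on L3; bus (none); mem=41
  op16 P0: store L4 := 80 → M/I/I on L4; bus BusRdX Flush; mem=20
  op17 P1: load  L1 → S/O/I on L1; bus (none); mem=10
  op18 P2: load  L1 → S/O/S on L1; bus BusRd; mem=10
  op19 P2: load  L1 → S/O/S on L1; bus (none); mem=10
  op20 P1: store L1 := 70 → I/M/I on L1; bus BusUpgr; mem=10
  op21 P0: load  L0 → S/I/S on L0; bus BusRd; mem=0
  op22 P0: load  L0 → S/I/S on L0; bus (none); mem=0
  op23 P2: load  L2 → S/S/S on L2; bus BusRd; mem=0
  op24 P2: load  L2 → S/S/S on L2; bus (none); mem=0
  op25 P2: load  L0 → S/I/S on L0; bus (none); mem=0

state = S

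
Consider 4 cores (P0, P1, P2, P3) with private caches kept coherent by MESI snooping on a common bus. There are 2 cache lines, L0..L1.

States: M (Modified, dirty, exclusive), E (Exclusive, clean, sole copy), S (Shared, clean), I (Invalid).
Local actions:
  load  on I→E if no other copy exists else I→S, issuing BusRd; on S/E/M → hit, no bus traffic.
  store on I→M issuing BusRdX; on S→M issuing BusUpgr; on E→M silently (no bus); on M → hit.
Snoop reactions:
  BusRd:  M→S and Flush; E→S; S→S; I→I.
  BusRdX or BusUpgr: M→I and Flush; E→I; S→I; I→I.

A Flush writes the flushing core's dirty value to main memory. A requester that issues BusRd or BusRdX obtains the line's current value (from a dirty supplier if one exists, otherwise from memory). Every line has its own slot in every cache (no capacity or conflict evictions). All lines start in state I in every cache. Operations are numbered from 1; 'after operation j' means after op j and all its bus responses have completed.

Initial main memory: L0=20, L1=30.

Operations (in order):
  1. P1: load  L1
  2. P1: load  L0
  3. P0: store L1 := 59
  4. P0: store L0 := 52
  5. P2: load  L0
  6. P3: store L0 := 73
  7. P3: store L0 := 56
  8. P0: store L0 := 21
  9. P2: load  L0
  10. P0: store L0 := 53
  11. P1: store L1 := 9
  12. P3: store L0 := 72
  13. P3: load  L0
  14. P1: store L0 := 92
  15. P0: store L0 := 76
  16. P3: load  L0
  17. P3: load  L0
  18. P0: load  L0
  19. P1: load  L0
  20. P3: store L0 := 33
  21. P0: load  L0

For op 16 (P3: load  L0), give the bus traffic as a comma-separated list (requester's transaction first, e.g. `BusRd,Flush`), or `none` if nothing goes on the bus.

1. P1: load  L1  bus=[BusRd]  L1: P0=I P1=E P2=I P3=I  mem[L1]=30
2. P1: load  L0  bus=[BusRd]  L0: P0=I P1=E P2=I P3=I  mem[L0]=20
3. P0: store L1 := 59  bus=[BusRdX]  L1: P0=M P1=I P2=I P3=I  mem[L1]=30
4. P0: store L0 := 52  bus=[BusRdX]  L0: P0=M P1=I P2=I P3=I  mem[L0]=20
5. P2: load  L0  bus=[BusRd,Flush]  L0: P0=S P1=I P2=S P3=I  mem[L0]=52
6. P3: store L0 := 73  bus=[BusRdX]  L0: P0=I P1=I P2=I P3=M  mem[L0]=52
7. P3: store L0 := 56  bus=[-]  L0: P0=I P1=I P2=I P3=M  mem[L0]=52
8. P0: store L0 := 21  bus=[BusRdX,Flush]  L0: P0=M P1=I P2=I P3=I  mem[L0]=56
9. P2: load  L0  bus=[BusRd,Flush]  L0: P0=S P1=I P2=S P3=I  mem[L0]=21
10. P0: store L0 := 53  bus=[BusUpgr]  L0: P0=M P1=I P2=I P3=I  mem[L0]=21
11. P1: store L1 := 9  bus=[BusRdX,Flush]  L1: P0=I P1=M P2=I P3=I  mem[L1]=59
12. P3: store L0 := 72  bus=[BusRdX,Flush]  L0: P0=I P1=I P2=I P3=M  mem[L0]=53
13. P3: load  L0  bus=[-]  L0: P0=I P1=I P2=I P3=M  mem[L0]=53
14. P1: store L0 := 92  bus=[BusRdX,Flush]  L0: P0=I P1=M P2=I P3=I  mem[L0]=72
15. P0: store L0 := 76  bus=[BusRdX,Flush]  L0: P0=M P1=I P2=I P3=I  mem[L0]=92
16. P3: load  L0  bus=[BusRd,Flush]  L0: P0=S P1=I P2=I P3=S  mem[L0]=76
17. P3: load  L0  bus=[-]  L0: P0=S P1=I P2=I P3=S  mem[L0]=76
18. P0: load  L0  bus=[-]  L0: P0=S P1=I P2=I P3=S  mem[L0]=76
19. P1: load  L0  bus=[BusRd]  L0: P0=S P1=S P2=I P3=S  mem[L0]=76
20. P3: store L0 := 33  bus=[BusUpgr]  L0: P0=I P1=I P2=I P3=M  mem[L0]=76
21. P0: load  L0  bus=[BusRd,Flush]  L0: P0=S P1=I P2=I P3=S  mem[L0]=33

bus = BusRd,Flush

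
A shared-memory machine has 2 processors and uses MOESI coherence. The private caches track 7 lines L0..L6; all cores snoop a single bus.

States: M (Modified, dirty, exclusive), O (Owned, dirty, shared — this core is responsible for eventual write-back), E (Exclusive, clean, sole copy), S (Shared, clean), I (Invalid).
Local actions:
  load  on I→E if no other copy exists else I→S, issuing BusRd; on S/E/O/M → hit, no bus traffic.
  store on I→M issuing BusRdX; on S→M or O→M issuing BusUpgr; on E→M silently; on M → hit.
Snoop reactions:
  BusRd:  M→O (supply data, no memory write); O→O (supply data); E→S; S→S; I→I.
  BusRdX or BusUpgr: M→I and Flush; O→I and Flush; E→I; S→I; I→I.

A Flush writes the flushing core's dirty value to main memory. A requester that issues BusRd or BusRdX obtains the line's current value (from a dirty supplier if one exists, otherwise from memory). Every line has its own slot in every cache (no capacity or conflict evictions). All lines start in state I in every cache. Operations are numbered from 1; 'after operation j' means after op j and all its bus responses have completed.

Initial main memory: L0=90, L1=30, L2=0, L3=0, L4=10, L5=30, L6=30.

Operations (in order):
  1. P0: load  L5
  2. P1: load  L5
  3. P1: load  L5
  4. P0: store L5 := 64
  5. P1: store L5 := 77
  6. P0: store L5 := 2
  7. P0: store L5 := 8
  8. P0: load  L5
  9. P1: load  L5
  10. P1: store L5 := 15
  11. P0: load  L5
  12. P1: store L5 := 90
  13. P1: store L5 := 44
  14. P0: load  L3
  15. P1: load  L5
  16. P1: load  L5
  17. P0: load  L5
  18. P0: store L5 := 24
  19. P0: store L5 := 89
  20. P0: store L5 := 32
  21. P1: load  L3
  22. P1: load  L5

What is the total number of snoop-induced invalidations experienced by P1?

1. P0: load  L5  bus=[BusRd]  L5: P0=E P1=I  mem[L5]=30
2. P1: load  L5  bus=[BusRd]  L5: P0=S P1=S  mem[L5]=30
3. P1: load  L5  bus=[-]  L5: P0=S P1=S  mem[L5]=30
4. P0: store L5 := 64  bus=[BusUpgr]  L5: P0=M P1=I  mem[L5]=30
5. P1: store L5 := 77  bus=[BusRdX,Flush]  L5: P0=I P1=M  mem[L5]=64
6. P0: store L5 := 2  bus=[BusRdX,Flush]  L5: P0=M P1=I  mem[L5]=77
7. P0: store L5 := 8  bus=[-]  L5: P0=M P1=I  mem[L5]=77
8. P0: load  L5  bus=[-]  L5: P0=M P1=I  mem[L5]=77
9. P1: load  L5  bus=[BusRd]  L5: P0=O P1=S  mem[L5]=77
10. P1: store L5 := 15  bus=[BusUpgr,Flush]  L5: P0=I P1=M  mem[L5]=8
11. P0: load  L5  bus=[BusRd]  L5: P0=S P1=O  mem[L5]=8
12. P1: store L5 := 90  bus=[BusUpgr]  L5: P0=I P1=M  mem[L5]=8
13. P1: store L5 := 44  bus=[-]  L5: P0=I P1=M  mem[L5]=8
14. P0: load  L3  bus=[BusRd]  L3: P0=E P1=I  mem[L3]=0
15. P1: load  L5  bus=[-]  L5: P0=I P1=M  mem[L5]=8
16. P1: load  L5  bus=[-]  L5: P0=I P1=M  mem[L5]=8
17. P0: load  L5  bus=[BusRd]  L5: P0=S P1=O  mem[L5]=8
18. P0: store L5 := 24  bus=[BusUpgr,Flush]  L5: P0=M P1=I  mem[L5]=44
19. P0: store L5 := 89  bus=[-]  L5: P0=M P1=I  mem[L5]=44
20. P0: store L5 := 32  bus=[-]  L5: P0=M P1=I  mem[L5]=44
21. P1: load  L3  bus=[BusRd]  L3: P0=S P1=S  mem[L3]=0
22. P1: load  L5  bus=[BusRd]  L5: P0=O P1=S  mem[L5]=44

invalidations = 3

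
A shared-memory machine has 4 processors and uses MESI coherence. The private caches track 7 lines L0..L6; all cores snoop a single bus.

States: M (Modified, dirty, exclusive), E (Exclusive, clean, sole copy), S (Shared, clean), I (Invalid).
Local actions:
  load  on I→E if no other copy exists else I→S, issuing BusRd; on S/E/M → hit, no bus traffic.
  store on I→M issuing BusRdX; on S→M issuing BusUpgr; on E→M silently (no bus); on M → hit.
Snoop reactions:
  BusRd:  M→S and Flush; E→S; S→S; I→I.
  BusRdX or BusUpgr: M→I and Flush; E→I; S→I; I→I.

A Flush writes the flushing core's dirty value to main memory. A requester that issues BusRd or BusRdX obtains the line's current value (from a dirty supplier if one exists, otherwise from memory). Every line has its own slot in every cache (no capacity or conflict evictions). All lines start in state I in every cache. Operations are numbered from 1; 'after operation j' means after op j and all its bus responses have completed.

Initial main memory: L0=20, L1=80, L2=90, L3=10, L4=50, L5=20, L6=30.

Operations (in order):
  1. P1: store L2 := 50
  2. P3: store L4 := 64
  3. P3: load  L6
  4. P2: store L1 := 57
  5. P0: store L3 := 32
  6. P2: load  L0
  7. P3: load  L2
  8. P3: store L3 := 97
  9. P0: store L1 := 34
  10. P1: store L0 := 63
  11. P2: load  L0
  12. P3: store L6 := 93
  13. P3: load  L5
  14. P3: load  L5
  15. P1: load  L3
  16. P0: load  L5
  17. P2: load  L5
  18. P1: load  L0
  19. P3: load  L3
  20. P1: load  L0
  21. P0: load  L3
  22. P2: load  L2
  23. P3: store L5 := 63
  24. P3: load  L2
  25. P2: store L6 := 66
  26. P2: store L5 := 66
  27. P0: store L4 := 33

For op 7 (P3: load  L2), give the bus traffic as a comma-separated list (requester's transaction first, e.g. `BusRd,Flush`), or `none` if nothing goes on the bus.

bus = BusRd,Flush

1. P1: store L2 := 50  bus=[BusRdX]  L2: P0=I P1=M P2=I P3=I  mem[L2]=90
2. P3: store L4 := 64  bus=[BusRdX]  L4: P0=I P1=I P2=I P3=M  mem[L4]=50
3. P3: load  L6  bus=[BusRd]  L6: P0=I P1=I P2=I P3=E  mem[L6]=30
4. P2: store L1 := 57  bus=[BusRdX]  L1: P0=I P1=I P2=M P3=I  mem[L1]=80
5. P0: store L3 := 32  bus=[BusRdX]  L3: P0=M P1=I P2=I P3=I  mem[L3]=10
6. P2: load  L0  bus=[BusRd]  L0: P0=I P1=I P2=E P3=I  mem[L0]=20
7. P3: load  L2  bus=[BusRd,Flush]  L2: P0=I P1=S P2=I P3=S  mem[L2]=50
8. P3: store L3 := 97  bus=[BusRdX,Flush]  L3: P0=I P1=I P2=I P3=M  mem[L3]=32
9. P0: store L1 := 34  bus=[BusRdX,Flush]  L1: P0=M P1=I P2=I P3=I  mem[L1]=57
10. P1: store L0 := 63  bus=[BusRdX]  L0: P0=I P1=M P2=I P3=I  mem[L0]=20
11. P2: load  L0  bus=[BusRd,Flush]  L0: P0=I P1=S P2=S P3=I  mem[L0]=63
12. P3: store L6 := 93  bus=[-]  L6: P0=I P1=I P2=I P3=M  mem[L6]=30
13. P3: load  L5  bus=[BusRd]  L5: P0=I P1=I P2=I P3=E  mem[L5]=20
14. P3: load  L5  bus=[-]  L5: P0=I P1=I P2=I P3=E  mem[L5]=20
15. P1: load  L3  bus=[BusRd,Flush]  L3: P0=I P1=S P2=I P3=S  mem[L3]=97
16. P0: load  L5  bus=[BusRd]  L5: P0=S P1=I P2=I P3=S  mem[L5]=20
17. P2: load  L5  bus=[BusRd]  L5: P0=S P1=I P2=S P3=S  mem[L5]=20
18. P1: load  L0  bus=[-]  L0: P0=I P1=S P2=S P3=I  mem[L0]=63
19. P3: load  L3  bus=[-]  L3: P0=I P1=S P2=I P3=S  mem[L3]=97
20. P1: load  L0  bus=[-]  L0: P0=I P1=S P2=S P3=I  mem[L0]=63
21. P0: load  L3  bus=[BusRd]  L3: P0=S P1=S P2=I P3=S  mem[L3]=97
22. P2: load  L2  bus=[BusRd]  L2: P0=I P1=S P2=S P3=S  mem[L2]=50
23. P3: store L5 := 63  bus=[BusUpgr]  L5: P0=I P1=I P2=I P3=M  mem[L5]=20
24. P3: load  L2  bus=[-]  L2: P0=I P1=S P2=S P3=S  mem[L2]=50
25. P2: store L6 := 66  bus=[BusRdX,Flush]  L6: P0=I P1=I P2=M P3=I  mem[L6]=93
26. P2: store L5 := 66  bus=[BusRdX,Flush]  L5: P0=I P1=I P2=M P3=I  mem[L5]=63
27. P0: store L4 := 33  bus=[BusRdX,Flush]  L4: P0=M P1=I P2=I P3=I  mem[L4]=64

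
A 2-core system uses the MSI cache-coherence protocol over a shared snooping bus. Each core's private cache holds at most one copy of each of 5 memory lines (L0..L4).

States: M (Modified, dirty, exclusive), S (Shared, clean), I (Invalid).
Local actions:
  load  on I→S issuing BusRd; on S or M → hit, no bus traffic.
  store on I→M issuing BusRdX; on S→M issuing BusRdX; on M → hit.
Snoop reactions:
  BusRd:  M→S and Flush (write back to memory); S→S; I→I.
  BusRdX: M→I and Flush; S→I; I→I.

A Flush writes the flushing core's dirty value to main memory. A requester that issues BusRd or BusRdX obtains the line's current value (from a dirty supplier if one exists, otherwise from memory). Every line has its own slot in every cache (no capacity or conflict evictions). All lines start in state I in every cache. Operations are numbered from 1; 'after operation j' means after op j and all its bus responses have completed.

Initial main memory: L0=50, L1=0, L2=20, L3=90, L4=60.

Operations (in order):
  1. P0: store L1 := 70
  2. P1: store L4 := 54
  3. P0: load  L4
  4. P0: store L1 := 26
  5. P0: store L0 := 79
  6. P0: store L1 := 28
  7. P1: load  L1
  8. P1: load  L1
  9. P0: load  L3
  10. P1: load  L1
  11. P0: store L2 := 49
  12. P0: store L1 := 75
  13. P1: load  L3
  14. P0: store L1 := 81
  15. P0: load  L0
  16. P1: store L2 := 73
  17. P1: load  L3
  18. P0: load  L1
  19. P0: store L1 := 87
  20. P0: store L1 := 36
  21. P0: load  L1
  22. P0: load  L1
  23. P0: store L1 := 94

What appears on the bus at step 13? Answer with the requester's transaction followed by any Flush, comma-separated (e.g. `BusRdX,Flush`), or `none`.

[1] P0: store L1 := 70 | P0:M(70), P1:I | bus: BusRdX
[2] P1: store L4 := 54 | P0:I, P1:M(54) | bus: BusRdX
[3] P0: load  L4 | P0:S(54), P1:S(54) | bus: BusRd,Flush
[4] P0: store L1 := 26 | P0:M(26), P1:I | bus: none
[5] P0: store L0 := 79 | P0:M(79), P1:I | bus: BusRdX
[6] P0: store L1 := 28 | P0:M(28), P1:I | bus: none
[7] P1: load  L1 | P0:S(28), P1:S(28) | bus: BusRd,Flush
[8] P1: load  L1 | P0:S(28), P1:S(28) | bus: none
[9] P0: load  L3 | P0:S(90), P1:I | bus: BusRd
[10] P1: load  L1 | P0:S(28), P1:S(28) | bus: none
[11] P0: store L2 := 49 | P0:M(49), P1:I | bus: BusRdX
[12] P0: store L1 := 75 | P0:M(75), P1:I | bus: BusRdX
[13] P1: load  L3 | P0:S(90), P1:S(90) | bus: BusRd
[14] P0: store L1 := 81 | P0:M(81), P1:I | bus: none
[15] P0: load  L0 | P0:M(79), P1:I | bus: none
[16] P1: store L2 := 73 | P0:I, P1:M(73) | bus: BusRdX,Flush
[17] P1: load  L3 | P0:S(90), P1:S(90) | bus: none
[18] P0: load  L1 | P0:M(81), P1:I | bus: none
[19] P0: store L1 := 87 | P0:M(87), P1:I | bus: none
[20] P0: store L1 := 36 | P0:M(36), P1:I | bus: none
[21] P0: load  L1 | P0:M(36), P1:I | bus: none
[22] P0: load  L1 | P0:M(36), P1:I | bus: none
[23] P0: store L1 := 94 | P0:M(94), P1:I | bus: none

bus = BusRd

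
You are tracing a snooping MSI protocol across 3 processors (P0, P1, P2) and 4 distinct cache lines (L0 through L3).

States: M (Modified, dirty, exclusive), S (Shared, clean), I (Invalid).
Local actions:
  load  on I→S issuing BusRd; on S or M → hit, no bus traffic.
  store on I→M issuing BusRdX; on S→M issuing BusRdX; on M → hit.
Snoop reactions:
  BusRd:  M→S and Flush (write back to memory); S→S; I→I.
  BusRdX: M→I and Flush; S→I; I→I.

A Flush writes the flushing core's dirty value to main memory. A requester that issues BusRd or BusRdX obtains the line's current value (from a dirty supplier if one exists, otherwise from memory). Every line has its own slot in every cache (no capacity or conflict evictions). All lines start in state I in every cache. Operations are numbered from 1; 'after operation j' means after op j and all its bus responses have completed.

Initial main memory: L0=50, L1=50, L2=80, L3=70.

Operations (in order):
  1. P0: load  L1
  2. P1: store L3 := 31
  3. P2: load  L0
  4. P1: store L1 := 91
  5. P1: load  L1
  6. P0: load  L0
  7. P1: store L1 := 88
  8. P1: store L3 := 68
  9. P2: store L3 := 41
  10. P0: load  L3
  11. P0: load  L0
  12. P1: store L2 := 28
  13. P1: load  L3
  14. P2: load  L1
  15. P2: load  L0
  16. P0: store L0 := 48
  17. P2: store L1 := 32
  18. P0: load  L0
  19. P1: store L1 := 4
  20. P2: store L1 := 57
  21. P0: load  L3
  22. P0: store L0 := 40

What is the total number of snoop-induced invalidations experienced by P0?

invalidations = 1

step 1: P0: load  L1  ⟶  SII  (L1)  txn=BusRd  M[L1]=50
step 2: P1: store L3 := 31  ⟶  IMI  (L3)  txn=BusRdX  M[L3]=70
step 3: P2: load  L0  ⟶  IIS  (L0)  txn=BusRd  M[L0]=50
step 4: P1: store L1 := 91  ⟶  IMI  (L1)  txn=BusRdX  M[L1]=50
step 5: P1: load  L1  ⟶  IMI  (L1)  txn=∅  M[L1]=50
step 6: P0: load  L0  ⟶  SIS  (L0)  txn=BusRd  M[L0]=50
step 7: P1: store L1 := 88  ⟶  IMI  (L1)  txn=∅  M[L1]=50
step 8: P1: store L3 := 68  ⟶  IMI  (L3)  txn=∅  M[L3]=70
step 9: P2: store L3 := 41  ⟶  IIM  (L3)  txn=BusRdX+Flush  M[L3]=68
step 10: P0: load  L3  ⟶  SIS  (L3)  txn=BusRd+Flush  M[L3]=41
step 11: P0: load  L0  ⟶  SIS  (L0)  txn=∅  M[L0]=50
step 12: P1: store L2 := 28  ⟶  IMI  (L2)  txn=BusRdX  M[L2]=80
step 13: P1: load  L3  ⟶  SSS  (L3)  txn=BusRd  M[L3]=41
step 14: P2: load  L1  ⟶  ISS  (L1)  txn=BusRd+Flush  M[L1]=88
step 15: P2: load  L0  ⟶  SIS  (L0)  txn=∅  M[L0]=50
step 16: P0: store L0 := 48  ⟶  MII  (L0)  txn=BusRdX  M[L0]=50
step 17: P2: store L1 := 32  ⟶  IIM  (L1)  txn=BusRdX  M[L1]=88
step 18: P0: load  L0  ⟶  MII  (L0)  txn=∅  M[L0]=50
step 19: P1: store L1 := 4  ⟶  IMI  (L1)  txn=BusRdX+Flush  M[L1]=32
step 20: P2: store L1 := 57  ⟶  IIM  (L1)  txn=BusRdX+Flush  M[L1]=4
step 21: P0: load  L3  ⟶  SSS  (L3)  txn=∅  M[L3]=41
step 22: P0: store L0 := 40  ⟶  MII  (L0)  txn=∅  M[L0]=50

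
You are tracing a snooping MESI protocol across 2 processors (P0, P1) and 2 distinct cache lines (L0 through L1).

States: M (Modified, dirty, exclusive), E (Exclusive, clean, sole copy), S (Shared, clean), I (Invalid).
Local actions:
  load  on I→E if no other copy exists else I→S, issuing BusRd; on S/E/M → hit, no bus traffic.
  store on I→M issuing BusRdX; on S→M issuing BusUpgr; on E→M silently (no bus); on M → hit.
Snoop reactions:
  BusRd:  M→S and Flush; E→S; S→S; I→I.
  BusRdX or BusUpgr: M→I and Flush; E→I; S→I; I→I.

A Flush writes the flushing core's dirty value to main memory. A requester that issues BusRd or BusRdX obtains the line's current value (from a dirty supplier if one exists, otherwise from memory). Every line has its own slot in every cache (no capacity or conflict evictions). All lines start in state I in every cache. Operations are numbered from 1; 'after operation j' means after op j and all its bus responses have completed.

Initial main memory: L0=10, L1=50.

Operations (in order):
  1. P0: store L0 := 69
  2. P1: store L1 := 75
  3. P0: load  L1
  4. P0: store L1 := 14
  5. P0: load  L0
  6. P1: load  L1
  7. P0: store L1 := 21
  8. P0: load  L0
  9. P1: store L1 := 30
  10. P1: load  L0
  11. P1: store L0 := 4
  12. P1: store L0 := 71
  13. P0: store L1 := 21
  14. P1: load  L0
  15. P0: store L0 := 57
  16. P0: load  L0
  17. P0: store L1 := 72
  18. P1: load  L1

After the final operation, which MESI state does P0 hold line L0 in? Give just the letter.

[1] P0: store L0 := 69 | P0:M(69), P1:I | bus: BusRdX
[2] P1: store L1 := 75 | P0:I, P1:M(75) | bus: BusRdX
[3] P0: load  L1 | P0:S(75), P1:S(75) | bus: BusRd,Flush
[4] P0: store L1 := 14 | P0:M(14), P1:I | bus: BusUpgr
[5] P0: load  L0 | P0:M(69), P1:I | bus: none
[6] P1: load  L1 | P0:S(14), P1:S(14) | bus: BusRd,Flush
[7] P0: store L1 := 21 | P0:M(21), P1:I | bus: BusUpgr
[8] P0: load  L0 | P0:M(69), P1:I | bus: none
[9] P1: store L1 := 30 | P0:I, P1:M(30) | bus: BusRdX,Flush
[10] P1: load  L0 | P0:S(69), P1:S(69) | bus: BusRd,Flush
[11] P1: store L0 := 4 | P0:I, P1:M(4) | bus: BusUpgr
[12] P1: store L0 := 71 | P0:I, P1:M(71) | bus: none
[13] P0: store L1 := 21 | P0:M(21), P1:I | bus: BusRdX,Flush
[14] P1: load  L0 | P0:I, P1:M(71) | bus: none
[15] P0: store L0 := 57 | P0:M(57), P1:I | bus: BusRdX,Flush
[16] P0: load  L0 | P0:M(57), P1:I | bus: none
[17] P0: store L1 := 72 | P0:M(72), P1:I | bus: none
[18] P1: load  L1 | P0:S(72), P1:S(72) | bus: BusRd,Flush

state = M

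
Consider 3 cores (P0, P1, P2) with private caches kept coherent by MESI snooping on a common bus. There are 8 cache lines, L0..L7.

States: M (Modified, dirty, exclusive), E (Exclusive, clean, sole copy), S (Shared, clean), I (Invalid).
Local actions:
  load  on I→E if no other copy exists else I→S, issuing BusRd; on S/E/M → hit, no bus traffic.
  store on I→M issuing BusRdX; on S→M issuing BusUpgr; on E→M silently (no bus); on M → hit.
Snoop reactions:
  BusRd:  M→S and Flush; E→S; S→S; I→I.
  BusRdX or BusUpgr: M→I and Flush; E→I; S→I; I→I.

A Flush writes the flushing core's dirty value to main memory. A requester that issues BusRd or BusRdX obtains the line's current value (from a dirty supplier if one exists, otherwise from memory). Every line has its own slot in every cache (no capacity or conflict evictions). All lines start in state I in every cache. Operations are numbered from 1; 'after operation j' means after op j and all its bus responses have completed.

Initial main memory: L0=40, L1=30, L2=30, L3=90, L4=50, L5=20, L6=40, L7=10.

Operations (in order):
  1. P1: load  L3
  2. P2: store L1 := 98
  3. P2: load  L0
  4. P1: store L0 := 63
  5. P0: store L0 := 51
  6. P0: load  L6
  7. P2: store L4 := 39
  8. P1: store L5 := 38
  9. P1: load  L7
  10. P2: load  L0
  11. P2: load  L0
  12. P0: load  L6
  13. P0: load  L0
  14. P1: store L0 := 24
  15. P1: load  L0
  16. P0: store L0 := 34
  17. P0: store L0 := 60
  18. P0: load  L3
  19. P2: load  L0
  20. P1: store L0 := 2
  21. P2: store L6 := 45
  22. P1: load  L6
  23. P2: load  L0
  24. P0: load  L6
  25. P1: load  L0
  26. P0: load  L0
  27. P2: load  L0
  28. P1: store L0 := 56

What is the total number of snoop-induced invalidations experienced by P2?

[1] P1: load  L3 | P0:I, P1:E(90), P2:I | bus: BusRd
[2] P2: store L1 := 98 | P0:I, P1:I, P2:M(98) | bus: BusRdX
[3] P2: load  L0 | P0:I, P1:I, P2:E(40) | bus: BusRd
[4] P1: store L0 := 63 | P0:I, P1:M(63), P2:I | bus: BusRdX
[5] P0: store L0 := 51 | P0:M(51), P1:I, P2:I | bus: BusRdX,Flush
[6] P0: load  L6 | P0:E(40), P1:I, P2:I | bus: BusRd
[7] P2: store L4 := 39 | P0:I, P1:I, P2:M(39) | bus: BusRdX
[8] P1: store L5 := 38 | P0:I, P1:M(38), P2:I | bus: BusRdX
[9] P1: load  L7 | P0:I, P1:E(10), P2:I | bus: BusRd
[10] P2: load  L0 | P0:S(51), P1:I, P2:S(51) | bus: BusRd,Flush
[11] P2: load  L0 | P0:S(51), P1:I, P2:S(51) | bus: none
[12] P0: load  L6 | P0:E(40), P1:I, P2:I | bus: none
[13] P0: load  L0 | P0:S(51), P1:I, P2:S(51) | bus: none
[14] P1: store L0 := 24 | P0:I, P1:M(24), P2:I | bus: BusRdX
[15] P1: load  L0 | P0:I, P1:M(24), P2:I | bus: none
[16] P0: store L0 := 34 | P0:M(34), P1:I, P2:I | bus: BusRdX,Flush
[17] P0: store L0 := 60 | P0:M(60), P1:I, P2:I | bus: none
[18] P0: load  L3 | P0:S(90), P1:S(90), P2:I | bus: BusRd
[19] P2: load  L0 | P0:S(60), P1:I, P2:S(60) | bus: BusRd,Flush
[20] P1: store L0 := 2 | P0:I, P1:M(2), P2:I | bus: BusRdX
[21] P2: store L6 := 45 | P0:I, P1:I, P2:M(45) | bus: BusRdX
[22] P1: load  L6 | P0:I, P1:S(45), P2:S(45) | bus: BusRd,Flush
[23] P2: load  L0 | P0:I, P1:S(2), P2:S(2) | bus: BusRd,Flush
[24] P0: load  L6 | P0:S(45), P1:S(45), P2:S(45) | bus: BusRd
[25] P1: load  L0 | P0:I, P1:S(2), P2:S(2) | bus: none
[26] P0: load  L0 | P0:S(2), P1:S(2), P2:S(2) | bus: BusRd
[27] P2: load  L0 | P0:S(2), P1:S(2), P2:S(2) | bus: none
[28] P1: store L0 := 56 | P0:I, P1:M(56), P2:I | bus: BusUpgr

invalidations = 4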